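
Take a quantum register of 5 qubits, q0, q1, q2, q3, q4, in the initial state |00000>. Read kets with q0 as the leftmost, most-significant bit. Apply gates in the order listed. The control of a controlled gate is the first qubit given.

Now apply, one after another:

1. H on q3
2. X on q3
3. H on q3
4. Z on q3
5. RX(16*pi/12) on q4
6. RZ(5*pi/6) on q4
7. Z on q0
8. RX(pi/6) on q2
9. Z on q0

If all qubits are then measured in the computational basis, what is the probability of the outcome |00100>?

A full measurement returns |00100> with probability 1/8 - sqrt(3)/16. Key observation: gates 1-4 undo each other exactly, leaving only the rest of the circuit to track.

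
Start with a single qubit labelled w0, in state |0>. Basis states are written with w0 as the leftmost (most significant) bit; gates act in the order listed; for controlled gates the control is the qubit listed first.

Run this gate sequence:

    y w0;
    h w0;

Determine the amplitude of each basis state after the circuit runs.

The final amplitudes are sqrt(2)*I/2 on |0>, -sqrt(2)*I/2 on |1>.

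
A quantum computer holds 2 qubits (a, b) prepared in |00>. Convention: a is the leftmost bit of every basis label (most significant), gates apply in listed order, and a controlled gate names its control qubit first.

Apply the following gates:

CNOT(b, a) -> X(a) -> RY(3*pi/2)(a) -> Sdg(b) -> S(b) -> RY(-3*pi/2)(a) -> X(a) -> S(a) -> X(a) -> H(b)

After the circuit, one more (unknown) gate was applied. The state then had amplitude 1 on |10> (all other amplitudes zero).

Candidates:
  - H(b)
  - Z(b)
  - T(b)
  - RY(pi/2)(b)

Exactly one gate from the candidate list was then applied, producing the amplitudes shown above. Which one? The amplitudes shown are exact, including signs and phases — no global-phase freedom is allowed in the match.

It was H(b) that produced the state shown. Key observation: gates 2-7 undo each other exactly, leaving only the rest of the circuit to track.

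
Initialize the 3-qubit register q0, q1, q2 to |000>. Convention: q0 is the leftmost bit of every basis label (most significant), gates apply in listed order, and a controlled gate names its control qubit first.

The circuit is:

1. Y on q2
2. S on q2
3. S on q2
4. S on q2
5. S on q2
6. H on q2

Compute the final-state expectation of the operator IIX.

The expectation value of IIX is -1. Key observation: the block from step 2 through step 5 cancels to the identity and can be dropped.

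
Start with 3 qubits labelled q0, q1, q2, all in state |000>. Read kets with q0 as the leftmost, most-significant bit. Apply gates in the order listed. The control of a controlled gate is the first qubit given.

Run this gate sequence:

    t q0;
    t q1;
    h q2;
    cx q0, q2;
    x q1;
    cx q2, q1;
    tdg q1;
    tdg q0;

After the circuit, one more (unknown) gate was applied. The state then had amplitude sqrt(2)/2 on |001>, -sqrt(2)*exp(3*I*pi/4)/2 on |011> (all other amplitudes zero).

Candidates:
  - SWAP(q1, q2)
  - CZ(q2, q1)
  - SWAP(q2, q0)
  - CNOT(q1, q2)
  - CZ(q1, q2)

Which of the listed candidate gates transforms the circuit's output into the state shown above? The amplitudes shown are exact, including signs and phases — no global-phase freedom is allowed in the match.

The applied gate was CNOT(q1, q2).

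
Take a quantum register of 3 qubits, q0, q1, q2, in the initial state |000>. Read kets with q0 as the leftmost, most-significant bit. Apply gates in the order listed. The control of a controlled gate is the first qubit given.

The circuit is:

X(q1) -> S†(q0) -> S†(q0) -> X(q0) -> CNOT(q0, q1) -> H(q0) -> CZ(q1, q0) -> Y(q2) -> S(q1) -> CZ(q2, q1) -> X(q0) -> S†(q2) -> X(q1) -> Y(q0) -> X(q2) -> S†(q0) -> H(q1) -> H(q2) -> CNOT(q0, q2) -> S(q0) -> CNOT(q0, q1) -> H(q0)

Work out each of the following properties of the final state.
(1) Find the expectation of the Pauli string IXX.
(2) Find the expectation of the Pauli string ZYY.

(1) In the final state, IXX has expectation -1.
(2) In the final state, ZYY has expectation 0.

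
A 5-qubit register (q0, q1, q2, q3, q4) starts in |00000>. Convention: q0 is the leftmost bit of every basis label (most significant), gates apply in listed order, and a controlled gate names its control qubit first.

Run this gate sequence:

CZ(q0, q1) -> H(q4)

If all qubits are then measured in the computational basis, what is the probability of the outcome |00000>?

Outcome |00000> occurs with probability 1/2.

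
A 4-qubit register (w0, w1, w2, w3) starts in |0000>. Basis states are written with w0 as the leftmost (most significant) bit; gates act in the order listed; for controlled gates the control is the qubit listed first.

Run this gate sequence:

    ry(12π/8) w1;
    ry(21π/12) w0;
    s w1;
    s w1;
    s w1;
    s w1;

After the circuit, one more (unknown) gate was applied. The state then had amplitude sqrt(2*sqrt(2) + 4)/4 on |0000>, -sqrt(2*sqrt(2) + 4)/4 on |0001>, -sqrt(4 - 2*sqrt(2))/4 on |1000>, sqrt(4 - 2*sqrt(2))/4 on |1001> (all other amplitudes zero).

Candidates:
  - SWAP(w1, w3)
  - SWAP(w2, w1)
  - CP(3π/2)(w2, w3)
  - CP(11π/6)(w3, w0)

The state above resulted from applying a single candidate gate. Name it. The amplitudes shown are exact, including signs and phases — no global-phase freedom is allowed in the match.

The applied gate was SWAP(w1, w3).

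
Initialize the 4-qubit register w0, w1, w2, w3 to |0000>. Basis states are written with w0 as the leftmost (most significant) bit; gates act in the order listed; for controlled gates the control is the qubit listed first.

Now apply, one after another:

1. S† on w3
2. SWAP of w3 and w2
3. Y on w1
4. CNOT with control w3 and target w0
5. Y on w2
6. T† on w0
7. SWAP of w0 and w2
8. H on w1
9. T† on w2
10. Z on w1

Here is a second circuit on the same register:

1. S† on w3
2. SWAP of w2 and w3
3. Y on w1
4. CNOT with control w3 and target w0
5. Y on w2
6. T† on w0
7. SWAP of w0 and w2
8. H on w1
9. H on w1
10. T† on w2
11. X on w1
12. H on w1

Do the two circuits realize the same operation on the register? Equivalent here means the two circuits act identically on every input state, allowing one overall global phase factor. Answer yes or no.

Yes: on every input state the two circuits agree up to one overall phase factor.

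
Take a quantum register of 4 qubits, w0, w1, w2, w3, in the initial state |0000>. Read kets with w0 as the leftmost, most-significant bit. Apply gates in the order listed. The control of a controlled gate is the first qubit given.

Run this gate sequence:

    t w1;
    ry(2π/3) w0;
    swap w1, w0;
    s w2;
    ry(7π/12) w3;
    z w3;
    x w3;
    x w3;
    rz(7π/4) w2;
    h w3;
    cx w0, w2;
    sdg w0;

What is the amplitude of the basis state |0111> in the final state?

|0111> carries amplitude 0 in the final state.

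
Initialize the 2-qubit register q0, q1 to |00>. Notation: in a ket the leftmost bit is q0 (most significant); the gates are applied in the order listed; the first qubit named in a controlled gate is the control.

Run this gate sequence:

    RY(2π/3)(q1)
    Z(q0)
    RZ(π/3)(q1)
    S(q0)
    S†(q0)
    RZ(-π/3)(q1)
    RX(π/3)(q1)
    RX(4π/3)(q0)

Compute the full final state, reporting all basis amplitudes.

The resulting statevector has amplitude sqrt(3)*(-1 + I)/8 on |00>, -3/8 + I/8 on |01>, -3/8 - 3*I/8 on |10>, sqrt(3)*(-1 - 3*I)/8 on |11>.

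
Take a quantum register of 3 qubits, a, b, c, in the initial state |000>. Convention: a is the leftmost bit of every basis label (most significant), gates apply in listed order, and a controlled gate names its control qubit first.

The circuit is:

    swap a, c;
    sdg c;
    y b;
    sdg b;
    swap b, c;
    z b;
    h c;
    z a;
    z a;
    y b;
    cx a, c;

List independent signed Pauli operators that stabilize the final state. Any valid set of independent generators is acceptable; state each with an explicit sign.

The final state is stabilized by the group generated by -IIX, +ZII, -IZI; other independent generating sets are equally valid.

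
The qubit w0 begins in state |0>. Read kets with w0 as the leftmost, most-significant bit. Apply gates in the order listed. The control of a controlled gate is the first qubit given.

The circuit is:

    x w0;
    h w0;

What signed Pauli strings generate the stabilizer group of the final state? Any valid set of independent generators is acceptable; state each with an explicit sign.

One valid set of independent stabilizer generators is -X (any independent generating set of the same group is equally correct).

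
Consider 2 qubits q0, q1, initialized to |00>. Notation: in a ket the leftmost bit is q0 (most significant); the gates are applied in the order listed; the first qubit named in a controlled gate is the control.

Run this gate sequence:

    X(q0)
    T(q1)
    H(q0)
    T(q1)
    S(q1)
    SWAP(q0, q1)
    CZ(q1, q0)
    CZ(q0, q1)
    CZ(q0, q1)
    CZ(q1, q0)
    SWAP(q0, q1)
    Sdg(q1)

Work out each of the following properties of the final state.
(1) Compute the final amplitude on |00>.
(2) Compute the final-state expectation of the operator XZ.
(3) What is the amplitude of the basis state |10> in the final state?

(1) The final state's coefficient on |00> equals sqrt(2)/2. Key observation: steps 5-12 multiply out to the identity, so the circuit reduces to the remaining gates.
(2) The observable XZ averages to -1.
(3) The amplitude on |10> is -sqrt(2)/2.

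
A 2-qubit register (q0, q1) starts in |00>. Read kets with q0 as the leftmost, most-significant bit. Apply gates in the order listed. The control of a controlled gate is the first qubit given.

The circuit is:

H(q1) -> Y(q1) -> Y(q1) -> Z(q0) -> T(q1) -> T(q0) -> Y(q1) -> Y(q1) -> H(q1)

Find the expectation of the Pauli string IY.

The expectation value of IY is -sqrt(2)/2.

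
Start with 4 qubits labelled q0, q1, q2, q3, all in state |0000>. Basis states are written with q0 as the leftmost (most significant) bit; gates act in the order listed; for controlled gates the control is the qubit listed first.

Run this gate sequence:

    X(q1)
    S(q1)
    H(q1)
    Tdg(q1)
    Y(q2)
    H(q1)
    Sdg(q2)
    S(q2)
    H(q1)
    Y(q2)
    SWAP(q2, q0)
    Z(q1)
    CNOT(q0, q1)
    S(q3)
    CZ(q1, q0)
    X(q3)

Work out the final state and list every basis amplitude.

The resulting statevector has amplitude sqrt(2)*I/2 on |0001>, sqrt(2)*exp(I*pi/4)/2 on |0101>, and 0 on every other basis state. Key observation: the block from step 5 through step 10 cancels to the identity and can be dropped.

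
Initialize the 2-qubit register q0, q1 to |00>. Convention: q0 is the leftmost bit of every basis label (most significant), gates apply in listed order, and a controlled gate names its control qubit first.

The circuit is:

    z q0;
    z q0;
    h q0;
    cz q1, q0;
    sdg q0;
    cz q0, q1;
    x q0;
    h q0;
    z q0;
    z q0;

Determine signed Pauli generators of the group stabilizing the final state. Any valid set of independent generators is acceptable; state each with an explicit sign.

One valid set of independent stabilizer generators is -YI, +IZ (any independent generating set of the same group is equally correct).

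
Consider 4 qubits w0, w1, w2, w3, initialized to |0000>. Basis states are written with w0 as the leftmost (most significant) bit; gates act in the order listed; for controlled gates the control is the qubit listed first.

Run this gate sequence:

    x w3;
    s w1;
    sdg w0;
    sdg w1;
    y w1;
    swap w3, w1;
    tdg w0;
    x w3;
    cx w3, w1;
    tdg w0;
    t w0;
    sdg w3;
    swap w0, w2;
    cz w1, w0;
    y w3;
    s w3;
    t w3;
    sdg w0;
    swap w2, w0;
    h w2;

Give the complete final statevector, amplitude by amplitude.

After the circuit, the state carries amplitude -sqrt(2)*exp(3*I*pi/4)/2 on |0101>, -sqrt(2)*exp(3*I*pi/4)/2 on |0111>, and 0 on every other basis state.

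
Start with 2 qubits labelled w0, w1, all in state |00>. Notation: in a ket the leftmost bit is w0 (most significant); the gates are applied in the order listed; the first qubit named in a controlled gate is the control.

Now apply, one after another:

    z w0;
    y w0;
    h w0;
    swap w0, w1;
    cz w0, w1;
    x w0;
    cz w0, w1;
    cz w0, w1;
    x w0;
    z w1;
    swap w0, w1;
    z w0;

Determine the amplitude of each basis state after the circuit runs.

The final amplitudes are sqrt(2)*I/2 on |00>, 0 on |01>, -sqrt(2)*I/2 on |10>, 0 on |11>. Key observation: steps 7-8 multiply out to the identity, so the circuit reduces to the remaining gates.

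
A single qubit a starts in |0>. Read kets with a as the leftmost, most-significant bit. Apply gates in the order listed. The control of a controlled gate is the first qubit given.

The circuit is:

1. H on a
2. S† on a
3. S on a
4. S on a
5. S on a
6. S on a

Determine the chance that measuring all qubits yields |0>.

Outcome |0> occurs with probability 1/2. Key observation: steps 3-6 multiply out to the identity, so the circuit reduces to the remaining gates.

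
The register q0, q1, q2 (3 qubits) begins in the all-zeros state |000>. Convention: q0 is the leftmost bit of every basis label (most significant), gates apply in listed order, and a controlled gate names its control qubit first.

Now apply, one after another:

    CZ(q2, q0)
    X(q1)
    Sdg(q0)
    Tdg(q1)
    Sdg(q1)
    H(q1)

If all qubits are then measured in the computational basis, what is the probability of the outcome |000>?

Outcome |000> occurs with probability 1/2.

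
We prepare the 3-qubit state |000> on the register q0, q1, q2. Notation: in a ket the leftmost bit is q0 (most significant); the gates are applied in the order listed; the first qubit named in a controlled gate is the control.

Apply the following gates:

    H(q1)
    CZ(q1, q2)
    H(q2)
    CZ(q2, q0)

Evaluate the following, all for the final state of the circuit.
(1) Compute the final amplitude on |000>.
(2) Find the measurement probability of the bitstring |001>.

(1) |000> carries amplitude 1/2 in the final state.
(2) Outcome |001> occurs with probability 1/4.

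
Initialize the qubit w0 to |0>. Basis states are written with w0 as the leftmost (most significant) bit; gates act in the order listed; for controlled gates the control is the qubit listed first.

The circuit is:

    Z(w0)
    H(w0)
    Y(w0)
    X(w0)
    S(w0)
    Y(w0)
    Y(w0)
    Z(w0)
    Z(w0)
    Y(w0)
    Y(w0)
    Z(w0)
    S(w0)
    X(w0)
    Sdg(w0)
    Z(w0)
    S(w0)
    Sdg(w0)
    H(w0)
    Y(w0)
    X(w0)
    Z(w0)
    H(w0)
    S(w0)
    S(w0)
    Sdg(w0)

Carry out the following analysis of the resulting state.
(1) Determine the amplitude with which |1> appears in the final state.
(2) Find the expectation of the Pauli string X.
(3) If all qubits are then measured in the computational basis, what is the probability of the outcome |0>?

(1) |1> carries amplitude sqrt(2)/2 in the final state. Key observation: gates 25-26 undo each other exactly, leaving only the rest of the circuit to track.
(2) The observable X averages to 1.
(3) Outcome |0> occurs with probability 1/2.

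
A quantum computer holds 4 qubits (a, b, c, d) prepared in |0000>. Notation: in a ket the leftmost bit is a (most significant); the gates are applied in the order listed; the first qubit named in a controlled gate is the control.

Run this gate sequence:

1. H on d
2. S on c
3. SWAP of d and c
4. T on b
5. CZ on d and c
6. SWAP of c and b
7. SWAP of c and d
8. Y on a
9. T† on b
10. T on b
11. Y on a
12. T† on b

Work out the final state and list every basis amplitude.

The resulting statevector has amplitude sqrt(2)/2 on |0000>, -sqrt(2)*exp(3*I*pi/4)/2 on |0100>, and 0 on every other basis state.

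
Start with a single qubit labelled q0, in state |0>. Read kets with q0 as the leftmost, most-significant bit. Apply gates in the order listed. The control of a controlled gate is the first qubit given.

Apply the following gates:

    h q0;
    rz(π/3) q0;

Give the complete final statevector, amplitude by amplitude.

The final amplitudes are -sqrt(2)*exp(5*I*pi/6)/2 on |0>, sqrt(2)*exp(I*pi/6)/2 on |1>.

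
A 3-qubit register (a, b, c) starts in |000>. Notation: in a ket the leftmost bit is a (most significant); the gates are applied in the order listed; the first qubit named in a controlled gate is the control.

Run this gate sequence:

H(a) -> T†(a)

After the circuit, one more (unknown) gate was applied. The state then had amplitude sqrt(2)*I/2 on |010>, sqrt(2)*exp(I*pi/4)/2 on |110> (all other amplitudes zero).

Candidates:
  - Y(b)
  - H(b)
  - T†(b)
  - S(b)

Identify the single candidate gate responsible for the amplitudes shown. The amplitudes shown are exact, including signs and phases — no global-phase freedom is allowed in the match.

The unique candidate consistent with the amplitudes is Y(b).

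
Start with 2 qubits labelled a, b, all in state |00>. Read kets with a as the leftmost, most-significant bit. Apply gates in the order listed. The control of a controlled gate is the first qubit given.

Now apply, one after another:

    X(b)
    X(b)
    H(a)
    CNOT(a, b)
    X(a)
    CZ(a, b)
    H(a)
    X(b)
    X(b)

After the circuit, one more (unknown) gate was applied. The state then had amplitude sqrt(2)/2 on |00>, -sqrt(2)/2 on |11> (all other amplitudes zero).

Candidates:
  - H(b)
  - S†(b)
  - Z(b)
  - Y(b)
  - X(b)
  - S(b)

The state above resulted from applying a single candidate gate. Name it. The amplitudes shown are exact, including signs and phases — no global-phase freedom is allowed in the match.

The unique candidate consistent with the amplitudes is H(b).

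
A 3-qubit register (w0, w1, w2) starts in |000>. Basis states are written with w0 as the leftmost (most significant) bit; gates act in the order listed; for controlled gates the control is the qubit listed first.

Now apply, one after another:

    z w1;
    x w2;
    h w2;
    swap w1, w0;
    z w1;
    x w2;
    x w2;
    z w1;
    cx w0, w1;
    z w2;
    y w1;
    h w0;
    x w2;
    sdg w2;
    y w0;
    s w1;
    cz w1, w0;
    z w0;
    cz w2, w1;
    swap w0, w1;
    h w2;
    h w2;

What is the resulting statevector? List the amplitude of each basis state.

After the circuit, the state carries amplitude 0 on |000>, 0 on |001>, 0 on |010>, 0 on |011>, I/2 on |100>, -1/2 on |101>, -I/2 on |110>, 1/2 on |111>. Key observation: gates 5-8 undo each other exactly, leaving only the rest of the circuit to track.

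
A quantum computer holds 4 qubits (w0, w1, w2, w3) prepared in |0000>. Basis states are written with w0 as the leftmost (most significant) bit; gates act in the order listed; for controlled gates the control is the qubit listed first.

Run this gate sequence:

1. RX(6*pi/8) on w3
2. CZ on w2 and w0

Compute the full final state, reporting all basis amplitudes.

The resulting statevector has amplitude sqrt(2 - sqrt(2))/2 on |0000>, -I*sqrt(sqrt(2) + 2)/2 on |0001>, and 0 on every other basis state.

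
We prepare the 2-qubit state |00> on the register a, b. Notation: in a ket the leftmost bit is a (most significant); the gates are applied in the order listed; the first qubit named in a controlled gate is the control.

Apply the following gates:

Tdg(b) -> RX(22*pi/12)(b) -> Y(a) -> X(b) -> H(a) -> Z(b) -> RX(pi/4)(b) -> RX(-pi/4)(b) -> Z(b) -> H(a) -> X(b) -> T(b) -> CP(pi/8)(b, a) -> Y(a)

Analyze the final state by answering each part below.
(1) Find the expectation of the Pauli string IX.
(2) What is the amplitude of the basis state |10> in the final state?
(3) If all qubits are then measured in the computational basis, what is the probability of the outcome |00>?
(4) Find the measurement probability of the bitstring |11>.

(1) The expectation value of IX is (exp(I*pi/4) + I)*exp(5*I*pi/8)/4.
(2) The amplitude on |10> is 0.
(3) Outcome |00> occurs with probability sqrt(3)/4 + 1/2.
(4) Outcome |11> occurs with probability 0.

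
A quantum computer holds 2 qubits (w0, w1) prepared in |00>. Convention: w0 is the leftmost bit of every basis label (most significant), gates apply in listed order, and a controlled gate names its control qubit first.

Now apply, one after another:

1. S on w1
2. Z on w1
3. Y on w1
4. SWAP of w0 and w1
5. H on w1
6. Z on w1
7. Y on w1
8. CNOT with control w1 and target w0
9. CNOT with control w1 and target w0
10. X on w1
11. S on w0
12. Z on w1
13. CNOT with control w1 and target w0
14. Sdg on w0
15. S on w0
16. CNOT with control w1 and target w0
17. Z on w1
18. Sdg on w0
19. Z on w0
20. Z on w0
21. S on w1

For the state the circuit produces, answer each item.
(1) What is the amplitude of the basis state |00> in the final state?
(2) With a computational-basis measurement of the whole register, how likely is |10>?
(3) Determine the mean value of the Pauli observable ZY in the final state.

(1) The amplitude on |00> is 0. Key observation: gates 11-18 undo each other exactly, leaving only the rest of the circuit to track.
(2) A full measurement returns |10> with probability 1/2.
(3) The observable ZY averages to -1.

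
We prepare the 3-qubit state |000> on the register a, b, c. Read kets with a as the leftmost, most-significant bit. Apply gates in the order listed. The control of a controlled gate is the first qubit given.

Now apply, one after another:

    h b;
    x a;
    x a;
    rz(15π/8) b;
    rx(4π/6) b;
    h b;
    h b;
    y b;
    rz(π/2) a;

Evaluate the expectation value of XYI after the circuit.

In the final state, XYI has expectation 0. Key observation: gates 2-3 undo each other exactly, leaving only the rest of the circuit to track.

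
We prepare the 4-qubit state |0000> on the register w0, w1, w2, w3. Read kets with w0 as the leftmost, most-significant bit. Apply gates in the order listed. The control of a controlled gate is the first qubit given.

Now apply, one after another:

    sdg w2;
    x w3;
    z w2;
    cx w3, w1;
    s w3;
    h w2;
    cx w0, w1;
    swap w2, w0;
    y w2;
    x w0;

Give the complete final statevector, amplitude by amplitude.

The resulting statevector has amplitude -sqrt(2)/2 on |0111>, -sqrt(2)/2 on |1111>, and 0 on every other basis state.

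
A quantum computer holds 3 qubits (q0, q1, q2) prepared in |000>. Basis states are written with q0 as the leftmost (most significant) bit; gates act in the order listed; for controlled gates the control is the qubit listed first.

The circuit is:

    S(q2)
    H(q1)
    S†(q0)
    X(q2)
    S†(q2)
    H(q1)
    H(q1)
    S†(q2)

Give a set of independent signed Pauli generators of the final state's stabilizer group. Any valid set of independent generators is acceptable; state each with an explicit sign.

One valid set of independent stabilizer generators is +IXI, +ZII, -IIZ (any independent generating set of the same group is equally correct).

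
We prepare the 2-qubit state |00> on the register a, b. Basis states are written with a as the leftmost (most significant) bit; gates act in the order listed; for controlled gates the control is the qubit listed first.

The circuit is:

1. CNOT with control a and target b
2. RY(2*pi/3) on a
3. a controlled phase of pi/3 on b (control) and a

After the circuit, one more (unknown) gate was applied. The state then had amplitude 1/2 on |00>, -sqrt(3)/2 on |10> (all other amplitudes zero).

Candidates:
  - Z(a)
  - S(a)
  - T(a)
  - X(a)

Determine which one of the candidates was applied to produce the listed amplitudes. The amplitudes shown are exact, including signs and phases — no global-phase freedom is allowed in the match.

The unique candidate consistent with the amplitudes is Z(a).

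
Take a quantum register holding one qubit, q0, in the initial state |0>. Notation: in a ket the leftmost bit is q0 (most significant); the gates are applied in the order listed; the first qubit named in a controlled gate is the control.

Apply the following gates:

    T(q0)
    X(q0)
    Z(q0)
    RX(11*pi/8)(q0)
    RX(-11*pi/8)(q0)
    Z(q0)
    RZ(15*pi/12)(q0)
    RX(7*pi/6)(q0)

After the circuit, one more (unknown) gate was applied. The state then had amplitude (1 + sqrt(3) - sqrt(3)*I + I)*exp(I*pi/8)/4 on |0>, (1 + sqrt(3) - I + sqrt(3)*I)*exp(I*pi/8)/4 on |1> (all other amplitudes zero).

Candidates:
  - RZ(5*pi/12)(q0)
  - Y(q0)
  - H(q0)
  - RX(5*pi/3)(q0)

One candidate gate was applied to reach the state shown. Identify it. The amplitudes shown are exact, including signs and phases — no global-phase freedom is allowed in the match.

The unique candidate consistent with the amplitudes is H(q0). Key observation: steps 3-6 multiply out to the identity, so the circuit reduces to the remaining gates.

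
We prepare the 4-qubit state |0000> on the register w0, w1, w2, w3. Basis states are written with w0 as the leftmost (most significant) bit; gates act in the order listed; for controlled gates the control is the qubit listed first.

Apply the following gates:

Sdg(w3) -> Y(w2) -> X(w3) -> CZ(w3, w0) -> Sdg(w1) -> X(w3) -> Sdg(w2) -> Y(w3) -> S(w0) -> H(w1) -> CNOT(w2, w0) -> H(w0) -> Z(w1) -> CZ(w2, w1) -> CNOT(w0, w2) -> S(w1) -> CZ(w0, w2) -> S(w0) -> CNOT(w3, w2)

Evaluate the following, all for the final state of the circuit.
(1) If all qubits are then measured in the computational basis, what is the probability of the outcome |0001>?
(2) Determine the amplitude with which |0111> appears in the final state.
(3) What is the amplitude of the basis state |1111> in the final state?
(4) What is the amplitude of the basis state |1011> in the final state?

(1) A full measurement returns |0001> with probability 1/4.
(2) |0111> carries amplitude 0 in the final state.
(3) The final state's coefficient on |1111> equals I/2.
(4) The amplitude on |1011> is 1/2.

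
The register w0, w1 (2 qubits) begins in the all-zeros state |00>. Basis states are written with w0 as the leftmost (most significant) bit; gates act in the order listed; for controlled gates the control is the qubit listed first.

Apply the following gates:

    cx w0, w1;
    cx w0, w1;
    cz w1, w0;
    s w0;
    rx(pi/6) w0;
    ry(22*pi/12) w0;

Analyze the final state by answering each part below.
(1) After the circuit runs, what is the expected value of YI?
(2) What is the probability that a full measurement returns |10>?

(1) The observable YI averages to -1/2. Key observation: the block from step 1 through step 2 cancels to the identity and can be dropped.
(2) The probability of measuring |10> is 1/8.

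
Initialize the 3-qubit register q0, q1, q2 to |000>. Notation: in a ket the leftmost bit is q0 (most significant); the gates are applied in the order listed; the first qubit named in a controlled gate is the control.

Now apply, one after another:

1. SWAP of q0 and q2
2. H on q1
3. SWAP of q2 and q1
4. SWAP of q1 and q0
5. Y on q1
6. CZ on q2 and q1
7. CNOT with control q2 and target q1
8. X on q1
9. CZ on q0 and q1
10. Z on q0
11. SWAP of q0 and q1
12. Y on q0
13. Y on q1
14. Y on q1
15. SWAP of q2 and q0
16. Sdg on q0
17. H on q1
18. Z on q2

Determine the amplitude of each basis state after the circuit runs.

The final amplitudes are 0 on |000>, 1/2 on |001>, 0 on |010>, 1/2 on |011>, I/2 on |100>, 0 on |101>, I/2 on |110>, 0 on |111>.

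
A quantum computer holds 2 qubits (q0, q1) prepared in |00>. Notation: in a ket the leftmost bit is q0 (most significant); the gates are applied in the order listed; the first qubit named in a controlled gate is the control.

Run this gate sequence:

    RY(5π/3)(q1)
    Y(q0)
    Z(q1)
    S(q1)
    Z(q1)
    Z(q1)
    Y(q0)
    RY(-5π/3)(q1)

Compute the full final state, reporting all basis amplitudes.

The resulting statevector has amplitude 3/4 - I/4 on |00>, sqrt(3)*(1 + I)/4 on |01>, 0 on |10>, 0 on |11>.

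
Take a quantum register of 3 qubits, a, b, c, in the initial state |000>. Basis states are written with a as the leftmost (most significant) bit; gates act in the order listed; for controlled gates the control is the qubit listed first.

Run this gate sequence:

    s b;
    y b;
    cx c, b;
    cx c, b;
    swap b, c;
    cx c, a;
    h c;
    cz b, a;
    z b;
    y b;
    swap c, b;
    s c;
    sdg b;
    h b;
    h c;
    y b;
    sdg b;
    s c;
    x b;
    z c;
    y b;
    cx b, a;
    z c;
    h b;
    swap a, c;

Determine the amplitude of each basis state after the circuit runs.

The resulting statevector has amplitude 1/4 + I/4 on |000>, 1/4 + I/4 on |001>, -1/4 - I/4 on |010>, 1/4 + I/4 on |011>, 1/4 - I/4 on |100>, 1/4 - I/4 on |101>, -1/4 + I/4 on |110>, 1/4 - I/4 on |111>.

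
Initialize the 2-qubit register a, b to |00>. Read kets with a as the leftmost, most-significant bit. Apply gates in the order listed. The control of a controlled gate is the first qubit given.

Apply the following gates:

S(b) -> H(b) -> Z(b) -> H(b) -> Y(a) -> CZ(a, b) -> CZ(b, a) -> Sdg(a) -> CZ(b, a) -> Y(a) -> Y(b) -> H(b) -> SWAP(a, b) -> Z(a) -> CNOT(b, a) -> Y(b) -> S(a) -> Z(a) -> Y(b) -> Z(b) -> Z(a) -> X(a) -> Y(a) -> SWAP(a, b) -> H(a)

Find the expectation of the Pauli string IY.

The observable IY averages to 1.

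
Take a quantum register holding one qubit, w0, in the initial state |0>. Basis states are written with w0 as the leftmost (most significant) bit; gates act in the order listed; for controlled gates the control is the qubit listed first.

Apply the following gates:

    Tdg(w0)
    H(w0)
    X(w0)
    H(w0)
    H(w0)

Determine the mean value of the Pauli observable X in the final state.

The observable X averages to 1.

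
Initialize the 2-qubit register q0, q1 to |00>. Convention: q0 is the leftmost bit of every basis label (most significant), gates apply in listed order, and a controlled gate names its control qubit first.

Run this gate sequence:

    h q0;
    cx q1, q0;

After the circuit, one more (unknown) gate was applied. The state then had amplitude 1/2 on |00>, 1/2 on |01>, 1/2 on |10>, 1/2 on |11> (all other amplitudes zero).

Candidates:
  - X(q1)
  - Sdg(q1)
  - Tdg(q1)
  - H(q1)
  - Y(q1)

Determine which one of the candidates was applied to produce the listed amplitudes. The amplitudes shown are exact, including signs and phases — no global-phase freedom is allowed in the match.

The applied gate was H(q1).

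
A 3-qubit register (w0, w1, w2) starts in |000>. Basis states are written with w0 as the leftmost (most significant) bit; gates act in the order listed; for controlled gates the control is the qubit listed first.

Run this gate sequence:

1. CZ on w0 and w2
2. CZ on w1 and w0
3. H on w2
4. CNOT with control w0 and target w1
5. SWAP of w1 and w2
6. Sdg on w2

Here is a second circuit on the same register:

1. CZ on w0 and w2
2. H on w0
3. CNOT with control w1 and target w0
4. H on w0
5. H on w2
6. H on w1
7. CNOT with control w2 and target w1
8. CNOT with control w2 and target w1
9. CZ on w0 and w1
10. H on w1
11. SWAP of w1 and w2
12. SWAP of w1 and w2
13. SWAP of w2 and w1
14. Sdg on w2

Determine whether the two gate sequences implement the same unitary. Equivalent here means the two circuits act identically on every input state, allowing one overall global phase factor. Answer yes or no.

Yes, they are equivalent — the unitaries differ by at most a global phase.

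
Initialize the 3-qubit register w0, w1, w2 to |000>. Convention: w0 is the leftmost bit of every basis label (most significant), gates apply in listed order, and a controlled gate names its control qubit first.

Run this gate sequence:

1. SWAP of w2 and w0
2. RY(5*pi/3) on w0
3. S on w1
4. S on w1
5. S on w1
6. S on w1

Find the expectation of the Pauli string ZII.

The observable ZII averages to 1/2. Key observation: steps 3-6 multiply out to the identity, so the circuit reduces to the remaining gates.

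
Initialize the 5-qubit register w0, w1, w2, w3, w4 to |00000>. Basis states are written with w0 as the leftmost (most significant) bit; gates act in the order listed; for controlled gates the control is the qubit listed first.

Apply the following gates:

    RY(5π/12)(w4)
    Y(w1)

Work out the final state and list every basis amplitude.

The final amplitudes are I*sqrt(6 - 3*sqrt(2))/4 + I*sqrt(sqrt(2) + 2)/4 on |01000>, -I*sqrt(2 - sqrt(2))/4 + I*sqrt(3*sqrt(2) + 6)/4 on |01001>, and 0 on every other basis state.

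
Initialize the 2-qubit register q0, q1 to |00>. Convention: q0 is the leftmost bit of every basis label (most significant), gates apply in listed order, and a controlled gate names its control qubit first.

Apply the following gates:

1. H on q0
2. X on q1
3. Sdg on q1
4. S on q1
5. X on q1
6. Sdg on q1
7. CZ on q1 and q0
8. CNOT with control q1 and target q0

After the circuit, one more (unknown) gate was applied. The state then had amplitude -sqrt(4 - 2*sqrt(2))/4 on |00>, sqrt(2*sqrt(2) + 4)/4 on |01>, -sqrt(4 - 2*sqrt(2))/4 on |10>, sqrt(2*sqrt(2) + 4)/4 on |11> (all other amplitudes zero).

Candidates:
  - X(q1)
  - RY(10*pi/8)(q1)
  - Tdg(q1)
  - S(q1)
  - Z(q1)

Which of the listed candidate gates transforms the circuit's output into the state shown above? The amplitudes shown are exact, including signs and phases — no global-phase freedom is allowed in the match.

The unique candidate consistent with the amplitudes is RY(10*pi/8)(q1). Key observation: steps 2-5 multiply out to the identity, so the circuit reduces to the remaining gates.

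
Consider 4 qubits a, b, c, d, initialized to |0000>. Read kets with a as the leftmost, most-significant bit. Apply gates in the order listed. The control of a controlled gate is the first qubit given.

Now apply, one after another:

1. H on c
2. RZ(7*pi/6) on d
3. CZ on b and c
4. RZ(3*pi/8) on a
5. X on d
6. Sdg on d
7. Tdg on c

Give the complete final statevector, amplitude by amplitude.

The resulting statevector has amplitude sqrt(2)*exp(35*I*pi/48)/2 on |0001>, sqrt(2)*exp(23*I*pi/48)/2 on |0011>, and 0 on every other basis state.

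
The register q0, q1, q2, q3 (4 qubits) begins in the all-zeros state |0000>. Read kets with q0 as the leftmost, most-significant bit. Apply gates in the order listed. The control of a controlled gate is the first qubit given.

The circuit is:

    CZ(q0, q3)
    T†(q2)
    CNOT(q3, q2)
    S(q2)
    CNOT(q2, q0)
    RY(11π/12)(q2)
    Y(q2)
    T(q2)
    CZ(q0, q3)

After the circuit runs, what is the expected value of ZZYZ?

The expectation value of ZZYZ is 1/4 - sqrt(3)/4.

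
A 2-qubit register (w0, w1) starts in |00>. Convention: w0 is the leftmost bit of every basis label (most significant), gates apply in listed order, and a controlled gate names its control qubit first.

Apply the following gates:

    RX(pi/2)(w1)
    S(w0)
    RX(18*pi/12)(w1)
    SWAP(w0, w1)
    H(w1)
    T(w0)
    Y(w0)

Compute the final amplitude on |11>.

The final state's coefficient on |11> equals -sqrt(2)*I/2.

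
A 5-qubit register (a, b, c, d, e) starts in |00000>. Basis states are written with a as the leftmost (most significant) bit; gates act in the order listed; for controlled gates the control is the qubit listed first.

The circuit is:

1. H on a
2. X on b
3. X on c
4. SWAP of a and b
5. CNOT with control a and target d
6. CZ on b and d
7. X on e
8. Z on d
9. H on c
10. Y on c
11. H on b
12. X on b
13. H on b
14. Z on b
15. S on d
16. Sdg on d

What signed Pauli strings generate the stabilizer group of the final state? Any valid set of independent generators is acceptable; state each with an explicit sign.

One valid set of independent stabilizer generators is -IXIII, +IIXII, -ZIIII, -IIIZI, -IIIIZ (any independent generating set of the same group is equally correct). Key observation: steps 11-14 multiply out to the identity, so the circuit reduces to the remaining gates.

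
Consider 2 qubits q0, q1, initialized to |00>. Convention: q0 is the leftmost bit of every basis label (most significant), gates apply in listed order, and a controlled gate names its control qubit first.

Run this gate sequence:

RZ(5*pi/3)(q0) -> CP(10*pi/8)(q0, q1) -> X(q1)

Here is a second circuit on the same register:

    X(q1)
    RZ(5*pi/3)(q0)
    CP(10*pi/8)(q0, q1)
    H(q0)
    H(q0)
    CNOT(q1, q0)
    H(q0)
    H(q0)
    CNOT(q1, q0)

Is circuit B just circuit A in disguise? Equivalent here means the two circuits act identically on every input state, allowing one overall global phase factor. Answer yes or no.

No, they are not equivalent — no single phase factor reconciles the two unitaries.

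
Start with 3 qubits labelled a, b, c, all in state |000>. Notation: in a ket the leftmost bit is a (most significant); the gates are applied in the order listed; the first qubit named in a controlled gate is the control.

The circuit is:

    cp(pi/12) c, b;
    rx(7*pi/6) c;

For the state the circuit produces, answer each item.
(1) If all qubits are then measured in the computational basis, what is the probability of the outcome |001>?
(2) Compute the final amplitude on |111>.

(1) Outcome |001> occurs with probability sqrt(3)/4 + 1/2.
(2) |111> carries amplitude 0 in the final state.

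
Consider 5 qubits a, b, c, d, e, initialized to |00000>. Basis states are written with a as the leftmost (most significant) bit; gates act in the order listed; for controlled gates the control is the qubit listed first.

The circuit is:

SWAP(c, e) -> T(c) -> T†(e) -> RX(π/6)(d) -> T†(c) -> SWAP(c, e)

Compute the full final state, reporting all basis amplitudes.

The final amplitudes are sqrt(2)/4 + sqrt(6)/4 on |00000>, I*(-sqrt(6) + sqrt(2))/4 on |00010>, and 0 on every other basis state.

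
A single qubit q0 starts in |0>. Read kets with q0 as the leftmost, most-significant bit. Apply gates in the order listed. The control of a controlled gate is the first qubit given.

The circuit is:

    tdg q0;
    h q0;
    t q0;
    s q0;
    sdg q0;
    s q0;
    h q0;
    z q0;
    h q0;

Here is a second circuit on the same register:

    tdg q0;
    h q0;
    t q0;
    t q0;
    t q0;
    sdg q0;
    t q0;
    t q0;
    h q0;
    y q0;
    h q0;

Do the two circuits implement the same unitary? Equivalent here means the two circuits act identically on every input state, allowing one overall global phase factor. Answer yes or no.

No: there is an input state on which the two circuits produce genuinely different outputs (not merely differing by a phase).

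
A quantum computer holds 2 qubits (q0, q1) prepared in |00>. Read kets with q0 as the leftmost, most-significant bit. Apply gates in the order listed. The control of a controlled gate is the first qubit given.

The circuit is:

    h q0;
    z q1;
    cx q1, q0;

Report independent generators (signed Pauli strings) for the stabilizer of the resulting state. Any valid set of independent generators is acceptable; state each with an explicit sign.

One valid set of independent stabilizer generators is +XI, +IZ (any independent generating set of the same group is equally correct).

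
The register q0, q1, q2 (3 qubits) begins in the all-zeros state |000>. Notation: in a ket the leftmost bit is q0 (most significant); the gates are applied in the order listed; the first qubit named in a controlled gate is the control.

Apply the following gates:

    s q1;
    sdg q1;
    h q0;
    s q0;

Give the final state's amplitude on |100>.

|100> carries amplitude sqrt(2)*I/2 in the final state. Key observation: steps 1-2 multiply out to the identity, so the circuit reduces to the remaining gates.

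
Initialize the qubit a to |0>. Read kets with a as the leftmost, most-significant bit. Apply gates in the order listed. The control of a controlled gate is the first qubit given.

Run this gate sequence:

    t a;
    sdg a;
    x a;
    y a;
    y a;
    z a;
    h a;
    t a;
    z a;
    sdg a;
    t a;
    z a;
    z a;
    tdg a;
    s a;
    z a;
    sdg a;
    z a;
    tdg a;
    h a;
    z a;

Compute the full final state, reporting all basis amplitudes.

The resulting statevector has amplitude -1/2 + I/2 on |0>, 1/2 + I/2 on |1>. Key observation: steps 9-16 multiply out to the identity, so the circuit reduces to the remaining gates.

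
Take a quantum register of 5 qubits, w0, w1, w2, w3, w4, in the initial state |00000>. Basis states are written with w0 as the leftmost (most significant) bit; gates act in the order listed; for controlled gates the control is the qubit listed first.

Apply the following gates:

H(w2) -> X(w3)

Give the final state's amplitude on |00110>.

The amplitude on |00110> is sqrt(2)/2.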